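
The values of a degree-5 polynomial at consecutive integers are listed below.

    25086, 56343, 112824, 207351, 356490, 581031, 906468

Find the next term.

1363479

31257 , 56481 , 94527 , 149139 , 224541 , 325437
25224 , 38046 , 54612 , 75402 , 100896
12822 , 16566 , 20790 , 25494
3744 , 4224 , 4704
480 , 480
Fifth differences constant at 480.
4704 + 480 = 5184;  25494 + 5184 = 30678;  100896 + 30678 = 131574;  325437 + 131574 = 457011;  906468 + 457011 = 1363479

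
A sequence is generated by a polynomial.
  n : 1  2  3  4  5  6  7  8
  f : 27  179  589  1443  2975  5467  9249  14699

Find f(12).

D1: 152, 410, 854, 1532, 2492, 3782, 5450
D2: 258, 444, 678, 960, 1290, 1668
D3: 186, 234, 282, 330, 378
D4: 48, 48, 48, 48
The fourth differences are constant (48).
378 + 48 = 426;  1668 + 426 = 2094;  5450 + 2094 = 7544;  14699 + 7544 = 22243
426 + 48 = 474;  2094 + 474 = 2568;  7544 + 2568 = 10112;  22243 + 10112 = 32355
474 + 48 = 522;  2568 + 522 = 3090;  10112 + 3090 = 13202;  32355 + 13202 = 45557
522 + 48 = 570;  3090 + 570 = 3660;  13202 + 3660 = 16862;  45557 + 16862 = 62419

62419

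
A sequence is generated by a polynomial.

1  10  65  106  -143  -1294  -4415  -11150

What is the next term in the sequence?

-23839

First differences: 9 , 55 , 41 , -249 , -1151 , -3121 , -6735
Second differences: 46 , -14 , -290 , -902 , -1970 , -3614
Third differences: -60 , -276 , -612 , -1068 , -1644
Fourth differences: -216 , -336 , -456 , -576
Fifth differences: -120 , -120 , -120
Constant fifth difference = -120, so extend:
-576 − 120 = -696;  -1644 − 696 = -2340;  -3614 − 2340 = -5954;  -6735 − 5954 = -12689;  -11150 − 12689 = -23839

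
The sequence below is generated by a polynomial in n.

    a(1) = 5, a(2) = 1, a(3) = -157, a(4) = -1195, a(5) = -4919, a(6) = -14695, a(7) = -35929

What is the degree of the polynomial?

Δ: -4, -158, -1038, -3724, -9776, -21234
Δ²: -154, -880, -2686, -6052, -11458
Δ³: -726, -1806, -3366, -5406
Δ⁴: -1080, -1560, -2040
Δ⁵: -480, -480
The fifth differences are constant, so the polynomial has degree 5.

5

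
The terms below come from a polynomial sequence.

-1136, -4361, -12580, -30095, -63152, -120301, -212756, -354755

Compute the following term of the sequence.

-563920

First differences: -3225, -8219, -17515, -33057, -57149, -92455, -141999
Second differences: -4994, -9296, -15542, -24092, -35306, -49544
Third differences: -4302, -6246, -8550, -11214, -14238
Fourth differences: -1944, -2304, -2664, -3024
Fifth differences: -360, -360, -360
Fifth differences constant at -360.
-3024 − 360 = -3384;  -14238 − 3384 = -17622;  -49544 − 17622 = -67166;  -141999 − 67166 = -209165;  -354755 − 209165 = -563920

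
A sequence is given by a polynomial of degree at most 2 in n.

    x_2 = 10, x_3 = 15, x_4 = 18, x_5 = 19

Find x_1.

3

5  3  1
-2  -2
The second differences are constant at -2.
Work back: 5 + 2 = 7;  10 − 7 = 3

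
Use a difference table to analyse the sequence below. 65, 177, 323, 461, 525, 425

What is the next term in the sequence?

47

D1: 112 , 146 , 138 , 64 , -100
D2: 34 , -8 , -74 , -164
D3: -42 , -66 , -90
D4: -24 , -24
Constant fourth difference = -24, so extend:
-90 − 24 = -114;  -164 − 114 = -278;  -100 − 278 = -378;  425 − 378 = 47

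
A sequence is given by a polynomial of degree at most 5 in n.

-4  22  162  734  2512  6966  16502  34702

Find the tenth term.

First differences: 26 , 140 , 572 , 1778 , 4454 , 9536 , 18200
Second differences: 114 , 432 , 1206 , 2676 , 5082 , 8664
Third differences: 318 , 774 , 1470 , 2406 , 3582
Fourth differences: 456 , 696 , 936 , 1176
Fifth differences: 240 , 240 , 240
Constant fifth difference = 240, so extend:
1176 + 240 = 1416;  3582 + 1416 = 4998;  8664 + 4998 = 13662;  18200 + 13662 = 31862;  34702 + 31862 = 66564
1416 + 240 = 1656;  4998 + 1656 = 6654;  13662 + 6654 = 20316;  31862 + 20316 = 52178;  66564 + 52178 = 118742

118742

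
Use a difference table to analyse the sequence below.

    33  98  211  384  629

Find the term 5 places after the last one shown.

3354

First differences: 65, 113, 173, 245
Second differences: 48, 60, 72
Third differences: 12, 12
The third differences are constant (12).
72 + 12 = 84;  245 + 84 = 329;  629 + 329 = 958
84 + 12 = 96;  329 + 96 = 425;  958 + 425 = 1383
96 + 12 = 108;  425 + 108 = 533;  1383 + 533 = 1916
108 + 12 = 120;  533 + 120 = 653;  1916 + 653 = 2569
120 + 12 = 132;  653 + 132 = 785;  2569 + 785 = 3354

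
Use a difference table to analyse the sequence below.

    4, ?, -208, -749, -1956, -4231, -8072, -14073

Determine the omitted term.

-27

Using the last 6 terms:
Δ: -541, -1207, -2275, -3841, -6001
Δ²: -666, -1068, -1566, -2160
Δ³: -402, -498, -594
Δ⁴: -96, -96
Constant fourth difference = -96.
Extend backward: -402 + 96 = -306;  -666 + 306 = -360;  -541 + 360 = -181;  -208 + 181 = -27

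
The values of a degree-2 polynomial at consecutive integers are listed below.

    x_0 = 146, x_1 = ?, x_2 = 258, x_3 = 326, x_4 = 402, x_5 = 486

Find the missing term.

198

Using the last 4 terms:
68, 76, 84
8, 8
Constant second difference = 8.
Extend backward: 68 − 8 = 60;  258 − 60 = 198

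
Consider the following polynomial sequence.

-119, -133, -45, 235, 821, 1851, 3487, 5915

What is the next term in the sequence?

Δ: -14, 88, 280, 586, 1030, 1636, 2428
Δ²: 102, 192, 306, 444, 606, 792
Δ³: 90, 114, 138, 162, 186
Δ⁴: 24, 24, 24, 24
Constant fourth difference = 24, so extend:
186 + 24 = 210;  792 + 210 = 1002;  2428 + 1002 = 3430;  5915 + 3430 = 9345

9345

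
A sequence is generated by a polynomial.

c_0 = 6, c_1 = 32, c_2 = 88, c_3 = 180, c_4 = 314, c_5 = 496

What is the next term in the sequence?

732

First differences: 26, 56, 92, 134, 182
Second differences: 30, 36, 42, 48
Third differences: 6, 6, 6
Third differences constant at 6.
48 + 6 = 54;  182 + 54 = 236;  496 + 236 = 732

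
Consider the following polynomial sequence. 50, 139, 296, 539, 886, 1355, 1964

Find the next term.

2731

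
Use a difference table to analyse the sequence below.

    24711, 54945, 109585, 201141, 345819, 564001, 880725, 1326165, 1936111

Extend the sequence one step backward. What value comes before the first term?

9589

30234  54640  91556  144678  218182  316724  445440  609946
24406  36916  53122  73504  98542  128716  164506
12510  16206  20382  25038  30174  35790
3696  4176  4656  5136  5616
480  480  480  480
The fifth differences are constant at 480.
Work back: 3696 − 480 = 3216;  12510 − 3216 = 9294;  24406 − 9294 = 15112;  30234 − 15112 = 15122;  24711 − 15122 = 9589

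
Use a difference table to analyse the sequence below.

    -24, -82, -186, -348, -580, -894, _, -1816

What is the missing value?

-1302

Using the first 6 terms:
Δ: -58, -104, -162, -232, -314
Δ²: -46, -58, -70, -82
Δ³: -12, -12, -12
Constant third difference = -12.
Extend forward: -82 − 12 = -94;  -314 − 94 = -408;  -894 − 408 = -1302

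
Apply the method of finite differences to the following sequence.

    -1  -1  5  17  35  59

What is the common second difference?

D1: 0, 6, 12, 18, 24
D2: 6, 6, 6, 6

6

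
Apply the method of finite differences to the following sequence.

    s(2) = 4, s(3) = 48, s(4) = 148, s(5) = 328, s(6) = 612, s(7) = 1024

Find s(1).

First differences: 44, 100, 180, 284, 412
Second differences: 56, 80, 104, 128
Third differences: 24, 24, 24
The third differences are constant at 24.
Work back: 56 − 24 = 32;  44 − 32 = 12;  4 − 12 = -8

-8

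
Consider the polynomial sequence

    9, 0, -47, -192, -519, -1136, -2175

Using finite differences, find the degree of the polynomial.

4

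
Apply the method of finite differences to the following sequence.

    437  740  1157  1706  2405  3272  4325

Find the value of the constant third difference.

Δ: 303, 417, 549, 699, 867, 1053
Δ²: 114, 132, 150, 168, 186
Δ³: 18, 18, 18, 18

18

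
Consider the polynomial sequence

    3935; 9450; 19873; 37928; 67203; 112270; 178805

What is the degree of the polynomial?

5

First differences: 5515, 10423, 18055, 29275, 45067, 66535
Second differences: 4908, 7632, 11220, 15792, 21468
Third differences: 2724, 3588, 4572, 5676
Fourth differences: 864, 984, 1104
Fifth differences: 120, 120
The fifth differences are constant, so the polynomial has degree 5.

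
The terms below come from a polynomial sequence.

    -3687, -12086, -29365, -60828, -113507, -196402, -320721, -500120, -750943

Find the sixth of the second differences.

-55080

First differences: -8399, -17279, -31463, -52679, -82895, -124319, -179399, -250823
Second differences: -8880, -14184, -21216, -30216, -41424, -55080, -71424
Third differences: -5304, -7032, -9000, -11208, -13656, -16344
Fourth differences: -1728, -1968, -2208, -2448, -2688
Fifth differences: -240, -240, -240, -240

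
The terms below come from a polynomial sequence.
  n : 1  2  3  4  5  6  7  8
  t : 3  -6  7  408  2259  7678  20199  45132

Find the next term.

D1: -9 , 13 , 401 , 1851 , 5419 , 12521 , 24933
D2: 22 , 388 , 1450 , 3568 , 7102 , 12412
D3: 366 , 1062 , 2118 , 3534 , 5310
D4: 696 , 1056 , 1416 , 1776
D5: 360 , 360 , 360
The fifth differences are constant (360).
1776 + 360 = 2136;  5310 + 2136 = 7446;  12412 + 7446 = 19858;  24933 + 19858 = 44791;  45132 + 44791 = 89923

89923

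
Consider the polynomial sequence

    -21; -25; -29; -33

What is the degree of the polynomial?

1

Δ: -4, -4, -4
The first differences are constant, so the polynomial has degree 1.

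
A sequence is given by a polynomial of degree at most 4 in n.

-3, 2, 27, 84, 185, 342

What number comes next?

First differences: 5, 25, 57, 101, 157
Second differences: 20, 32, 44, 56
Third differences: 12, 12, 12
The third differences are constant (12).
56 + 12 = 68;  157 + 68 = 225;  342 + 225 = 567

567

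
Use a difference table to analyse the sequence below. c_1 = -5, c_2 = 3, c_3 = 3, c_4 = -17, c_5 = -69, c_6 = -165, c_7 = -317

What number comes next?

-537

D1: 8  0  -20  -52  -96  -152
D2: -8  -20  -32  -44  -56
D3: -12  -12  -12  -12
The third differences are constant (-12).
-56 − 12 = -68;  -152 − 68 = -220;  -317 − 220 = -537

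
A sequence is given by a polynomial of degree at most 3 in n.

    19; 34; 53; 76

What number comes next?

First differences: 15, 19, 23
Second differences: 4, 4
Constant second difference = 4, so extend:
23 + 4 = 27;  76 + 27 = 103

103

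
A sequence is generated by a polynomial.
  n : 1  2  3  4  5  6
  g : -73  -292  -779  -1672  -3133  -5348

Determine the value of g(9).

-18737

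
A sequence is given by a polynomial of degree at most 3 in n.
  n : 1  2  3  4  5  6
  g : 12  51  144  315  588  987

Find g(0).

Δ: 39  93  171  273  399
Δ²: 54  78  102  126
Δ³: 24  24  24
The third differences are constant at 24.
Work back: 54 − 24 = 30;  39 − 30 = 9;  12 − 9 = 3

3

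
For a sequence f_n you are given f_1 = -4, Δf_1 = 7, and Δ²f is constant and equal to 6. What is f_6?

91

Build the table forward from the leading diagonal:
Δ²: 6, 6, 6, 6, 6, 6
Δ: 7, 13, 19, 25, 31, 37
f: -4, 3, 16, 35, 60, 91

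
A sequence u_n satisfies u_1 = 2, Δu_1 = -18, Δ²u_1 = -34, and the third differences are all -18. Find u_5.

Build the table forward from the leading diagonal:
D3: -18, -18, -18, -18, -18
D2: -34, -52, -70, -88, -106
D1: -18, -52, -104, -174, -262
u: 2, -16, -68, -172, -346

-346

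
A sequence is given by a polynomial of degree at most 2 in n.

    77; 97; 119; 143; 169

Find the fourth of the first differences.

26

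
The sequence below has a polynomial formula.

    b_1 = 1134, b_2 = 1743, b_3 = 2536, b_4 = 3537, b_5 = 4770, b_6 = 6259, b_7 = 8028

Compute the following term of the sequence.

D1: 609, 793, 1001, 1233, 1489, 1769
D2: 184, 208, 232, 256, 280
D3: 24, 24, 24, 24
Third differences constant at 24.
280 + 24 = 304;  1769 + 304 = 2073;  8028 + 2073 = 10101

10101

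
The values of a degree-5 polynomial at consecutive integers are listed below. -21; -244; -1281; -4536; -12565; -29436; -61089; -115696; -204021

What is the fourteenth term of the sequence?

-223  -1037  -3255  -8029  -16871  -31653  -54607  -88325
-814  -2218  -4774  -8842  -14782  -22954  -33718
-1404  -2556  -4068  -5940  -8172  -10764
-1152  -1512  -1872  -2232  -2592
-360  -360  -360  -360
The fifth differences are constant (-360).
-2592 − 360 = -2952;  -10764 − 2952 = -13716;  -33718 − 13716 = -47434;  -88325 − 47434 = -135759;  -204021 − 135759 = -339780
-2952 − 360 = -3312;  -13716 − 3312 = -17028;  -47434 − 17028 = -64462;  -135759 − 64462 = -200221;  -339780 − 200221 = -540001
-3312 − 360 = -3672;  -17028 − 3672 = -20700;  -64462 − 20700 = -85162;  -200221 − 85162 = -285383;  -540001 − 285383 = -825384
-3672 − 360 = -4032;  -20700 − 4032 = -24732;  -85162 − 24732 = -109894;  -285383 − 109894 = -395277;  -825384 − 395277 = -1220661
-4032 − 360 = -4392;  -24732 − 4392 = -29124;  -109894 − 29124 = -139018;  -395277 − 139018 = -534295;  -1220661 − 534295 = -1754956

-1754956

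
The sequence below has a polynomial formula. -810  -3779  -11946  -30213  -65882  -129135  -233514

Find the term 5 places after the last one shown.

-2969  -8167  -18267  -35669  -63253  -104379
-5198  -10100  -17402  -27584  -41126
-4902  -7302  -10182  -13542
-2400  -2880  -3360
-480  -480
The fifth differences are constant (-480).
-3360 − 480 = -3840;  -13542 − 3840 = -17382;  -41126 − 17382 = -58508;  -104379 − 58508 = -162887;  -233514 − 162887 = -396401
-3840 − 480 = -4320;  -17382 − 4320 = -21702;  -58508 − 21702 = -80210;  -162887 − 80210 = -243097;  -396401 − 243097 = -639498
-4320 − 480 = -4800;  -21702 − 4800 = -26502;  -80210 − 26502 = -106712;  -243097 − 106712 = -349809;  -639498 − 349809 = -989307
-4800 − 480 = -5280;  -26502 − 5280 = -31782;  -106712 − 31782 = -138494;  -349809 − 138494 = -488303;  -989307 − 488303 = -1477610
-5280 − 480 = -5760;  -31782 − 5760 = -37542;  -138494 − 37542 = -176036;  -488303 − 176036 = -664339;  -1477610 − 664339 = -2141949

-2141949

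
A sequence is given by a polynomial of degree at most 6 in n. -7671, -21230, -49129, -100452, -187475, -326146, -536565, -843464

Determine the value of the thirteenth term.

D1: -13559  -27899  -51323  -87023  -138671  -210419  -306899
D2: -14340  -23424  -35700  -51648  -71748  -96480
D3: -9084  -12276  -15948  -20100  -24732
D4: -3192  -3672  -4152  -4632
D5: -480  -480  -480
Fifth differences constant at -480.
-4632 − 480 = -5112;  -24732 − 5112 = -29844;  -96480 − 29844 = -126324;  -306899 − 126324 = -433223;  -843464 − 433223 = -1276687
-5112 − 480 = -5592;  -29844 − 5592 = -35436;  -126324 − 35436 = -161760;  -433223 − 161760 = -594983;  -1276687 − 594983 = -1871670
-5592 − 480 = -6072;  -35436 − 6072 = -41508;  -161760 − 41508 = -203268;  -594983 − 203268 = -798251;  -1871670 − 798251 = -2669921
-6072 − 480 = -6552;  -41508 − 6552 = -48060;  -203268 − 48060 = -251328;  -798251 − 251328 = -1049579;  -2669921 − 1049579 = -3719500
-6552 − 480 = -7032;  -48060 − 7032 = -55092;  -251328 − 55092 = -306420;  -1049579 − 306420 = -1355999;  -3719500 − 1355999 = -5075499

-5075499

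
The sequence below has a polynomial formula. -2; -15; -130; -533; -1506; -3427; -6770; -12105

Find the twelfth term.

-68125

D1: -13, -115, -403, -973, -1921, -3343, -5335
D2: -102, -288, -570, -948, -1422, -1992
D3: -186, -282, -378, -474, -570
D4: -96, -96, -96, -96
Fourth differences constant at -96.
-570 − 96 = -666;  -1992 − 666 = -2658;  -5335 − 2658 = -7993;  -12105 − 7993 = -20098
-666 − 96 = -762;  -2658 − 762 = -3420;  -7993 − 3420 = -11413;  -20098 − 11413 = -31511
-762 − 96 = -858;  -3420 − 858 = -4278;  -11413 − 4278 = -15691;  -31511 − 15691 = -47202
-858 − 96 = -954;  -4278 − 954 = -5232;  -15691 − 5232 = -20923;  -47202 − 20923 = -68125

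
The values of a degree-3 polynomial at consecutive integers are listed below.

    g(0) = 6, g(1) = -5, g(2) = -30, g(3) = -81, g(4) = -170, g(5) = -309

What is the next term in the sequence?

First differences: -11, -25, -51, -89, -139
Second differences: -14, -26, -38, -50
Third differences: -12, -12, -12
The third differences are constant (-12).
-50 − 12 = -62;  -139 − 62 = -201;  -309 − 201 = -510

-510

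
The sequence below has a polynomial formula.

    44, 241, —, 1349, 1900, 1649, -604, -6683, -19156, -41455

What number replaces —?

Using the last 7 terms:
First differences: 551  -251  -2253  -6079  -12473  -22299
Second differences: -802  -2002  -3826  -6394  -9826
Third differences: -1200  -1824  -2568  -3432
Fourth differences: -624  -744  -864
Fifth differences: -120  -120
Constant fifth difference = -120.
Extend backward: -624 + 120 = -504;  -1200 + 504 = -696;  -802 + 696 = -106;  551 + 106 = 657;  1349 − 657 = 692

692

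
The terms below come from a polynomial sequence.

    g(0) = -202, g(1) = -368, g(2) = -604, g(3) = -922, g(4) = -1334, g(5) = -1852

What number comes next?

D1: -166, -236, -318, -412, -518
D2: -70, -82, -94, -106
D3: -12, -12, -12
The third differences are constant (-12).
-106 − 12 = -118;  -518 − 118 = -636;  -1852 − 636 = -2488

-2488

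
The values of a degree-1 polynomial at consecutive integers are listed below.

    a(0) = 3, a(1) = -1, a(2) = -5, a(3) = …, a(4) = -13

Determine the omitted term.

-9

Using the first 3 terms:
-4, -4
Constant first difference = -4.
Extend forward: -5 − 4 = -9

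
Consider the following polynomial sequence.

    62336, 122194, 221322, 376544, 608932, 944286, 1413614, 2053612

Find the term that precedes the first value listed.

28692

59858  99128  155222  232388  335354  469328  639998
39270  56094  77166  102966  133974  170670
16824  21072  25800  31008  36696
4248  4728  5208  5688
480  480  480
The fifth differences are constant at 480.
Work back: 4248 − 480 = 3768;  16824 − 3768 = 13056;  39270 − 13056 = 26214;  59858 − 26214 = 33644;  62336 − 33644 = 28692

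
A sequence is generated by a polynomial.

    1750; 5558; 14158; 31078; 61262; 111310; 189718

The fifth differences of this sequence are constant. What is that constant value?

240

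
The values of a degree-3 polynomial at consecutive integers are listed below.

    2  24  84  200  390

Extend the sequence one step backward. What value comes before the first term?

D1: 22  60  116  190
D2: 38  56  74
D3: 18  18
The third differences are constant at 18.
Work back: 38 − 18 = 20;  22 − 20 = 2;  2 − 2 = 0

0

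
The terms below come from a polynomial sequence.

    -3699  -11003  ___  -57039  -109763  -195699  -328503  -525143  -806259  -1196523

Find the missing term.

Using the last 7 terms:
-52724, -85936, -132804, -196640, -281116, -390264
-33212, -46868, -63836, -84476, -109148
-13656, -16968, -20640, -24672
-3312, -3672, -4032
-360, -360
Constant fifth difference = -360.
Extend backward: -3312 + 360 = -2952;  -13656 + 2952 = -10704;  -33212 + 10704 = -22508;  -52724 + 22508 = -30216;  -57039 + 30216 = -26823

-26823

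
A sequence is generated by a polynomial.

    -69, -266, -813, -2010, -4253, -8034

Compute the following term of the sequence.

-197, -547, -1197, -2243, -3781
-350, -650, -1046, -1538
-300, -396, -492
-96, -96
Constant fourth difference = -96, so extend:
-492 − 96 = -588;  -1538 − 588 = -2126;  -3781 − 2126 = -5907;  -8034 − 5907 = -13941

-13941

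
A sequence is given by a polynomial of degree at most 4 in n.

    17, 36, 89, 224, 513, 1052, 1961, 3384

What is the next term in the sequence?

D1: 19 , 53 , 135 , 289 , 539 , 909 , 1423
D2: 34 , 82 , 154 , 250 , 370 , 514
D3: 48 , 72 , 96 , 120 , 144
D4: 24 , 24 , 24 , 24
Constant fourth difference = 24, so extend:
144 + 24 = 168;  514 + 168 = 682;  1423 + 682 = 2105;  3384 + 2105 = 5489

5489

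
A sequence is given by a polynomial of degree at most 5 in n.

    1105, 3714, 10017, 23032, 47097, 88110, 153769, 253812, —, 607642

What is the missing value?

Using the first 8 terms:
Δ: 2609, 6303, 13015, 24065, 41013, 65659, 100043
Δ²: 3694, 6712, 11050, 16948, 24646, 34384
Δ³: 3018, 4338, 5898, 7698, 9738
Δ⁴: 1320, 1560, 1800, 2040
Δ⁵: 240, 240, 240
Constant fifth difference = 240.
Extend forward: 2040 + 240 = 2280;  9738 + 2280 = 12018;  34384 + 12018 = 46402;  100043 + 46402 = 146445;  253812 + 146445 = 400257

400257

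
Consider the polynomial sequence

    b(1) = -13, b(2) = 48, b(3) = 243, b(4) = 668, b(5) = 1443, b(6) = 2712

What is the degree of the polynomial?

4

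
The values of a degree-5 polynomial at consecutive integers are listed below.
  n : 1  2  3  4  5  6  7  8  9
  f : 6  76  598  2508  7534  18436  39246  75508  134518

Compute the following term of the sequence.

225564

70, 522, 1910, 5026, 10902, 20810, 36262, 59010
452, 1388, 3116, 5876, 9908, 15452, 22748
936, 1728, 2760, 4032, 5544, 7296
792, 1032, 1272, 1512, 1752
240, 240, 240, 240
The fifth differences are constant (240).
1752 + 240 = 1992;  7296 + 1992 = 9288;  22748 + 9288 = 32036;  59010 + 32036 = 91046;  134518 + 91046 = 225564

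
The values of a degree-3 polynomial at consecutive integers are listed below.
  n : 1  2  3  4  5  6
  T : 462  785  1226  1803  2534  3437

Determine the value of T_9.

D1: 323, 441, 577, 731, 903
D2: 118, 136, 154, 172
D3: 18, 18, 18
The third differences are constant (18).
172 + 18 = 190;  903 + 190 = 1093;  3437 + 1093 = 4530
190 + 18 = 208;  1093 + 208 = 1301;  4530 + 1301 = 5831
208 + 18 = 226;  1301 + 226 = 1527;  5831 + 1527 = 7358

7358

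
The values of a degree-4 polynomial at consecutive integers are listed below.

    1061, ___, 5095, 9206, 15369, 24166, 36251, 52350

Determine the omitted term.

2526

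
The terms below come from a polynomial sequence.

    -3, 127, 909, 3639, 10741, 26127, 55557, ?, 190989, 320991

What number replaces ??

106999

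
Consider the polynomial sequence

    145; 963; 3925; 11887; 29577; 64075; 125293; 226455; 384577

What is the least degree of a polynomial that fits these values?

D1: 818, 2962, 7962, 17690, 34498, 61218, 101162, 158122
D2: 2144, 5000, 9728, 16808, 26720, 39944, 56960
D3: 2856, 4728, 7080, 9912, 13224, 17016
D4: 1872, 2352, 2832, 3312, 3792
D5: 480, 480, 480, 480
The fifth differences are constant, so the polynomial has degree 5.

5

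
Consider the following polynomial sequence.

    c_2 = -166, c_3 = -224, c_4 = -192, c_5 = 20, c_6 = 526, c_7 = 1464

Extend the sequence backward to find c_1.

First differences: -58  32  212  506  938
Second differences: 90  180  294  432
Third differences: 90  114  138
Fourth differences: 24  24
The fourth differences are constant at 24.
Work back: 90 − 24 = 66;  90 − 66 = 24;  -58 − 24 = -82;  -166 + 82 = -84

-84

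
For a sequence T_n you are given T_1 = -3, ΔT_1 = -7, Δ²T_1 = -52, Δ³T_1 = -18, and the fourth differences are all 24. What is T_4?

-198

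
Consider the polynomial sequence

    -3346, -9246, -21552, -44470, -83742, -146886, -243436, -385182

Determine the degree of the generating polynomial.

Δ: -5900, -12306, -22918, -39272, -63144, -96550, -141746
Δ²: -6406, -10612, -16354, -23872, -33406, -45196
Δ³: -4206, -5742, -7518, -9534, -11790
Δ⁴: -1536, -1776, -2016, -2256
Δ⁵: -240, -240, -240
The fifth differences are constant, so the polynomial has degree 5.

5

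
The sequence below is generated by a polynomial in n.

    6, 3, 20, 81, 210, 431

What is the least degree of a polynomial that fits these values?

D1: -3, 17, 61, 129, 221
D2: 20, 44, 68, 92
D3: 24, 24, 24
The third differences are constant, so the polynomial has degree 3.

3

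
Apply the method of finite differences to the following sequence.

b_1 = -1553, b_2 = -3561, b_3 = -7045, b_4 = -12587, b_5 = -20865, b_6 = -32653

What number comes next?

Δ: -2008  -3484  -5542  -8278  -11788
Δ²: -1476  -2058  -2736  -3510
Δ³: -582  -678  -774
Δ⁴: -96  -96
Constant fourth difference = -96, so extend:
-774 − 96 = -870;  -3510 − 870 = -4380;  -11788 − 4380 = -16168;  -32653 − 16168 = -48821

-48821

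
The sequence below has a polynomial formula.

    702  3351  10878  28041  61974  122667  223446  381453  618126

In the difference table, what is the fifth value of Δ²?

40086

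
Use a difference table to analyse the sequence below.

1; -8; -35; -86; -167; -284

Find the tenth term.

Δ: -9, -27, -51, -81, -117
Δ²: -18, -24, -30, -36
Δ³: -6, -6, -6
Constant third difference = -6, so extend:
-36 − 6 = -42;  -117 − 42 = -159;  -284 − 159 = -443
-42 − 6 = -48;  -159 − 48 = -207;  -443 − 207 = -650
-48 − 6 = -54;  -207 − 54 = -261;  -650 − 261 = -911
-54 − 6 = -60;  -261 − 60 = -321;  -911 − 321 = -1232

-1232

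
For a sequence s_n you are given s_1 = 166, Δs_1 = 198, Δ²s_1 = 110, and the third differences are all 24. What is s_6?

Build the table forward from the leading diagonal:
Δ³: 24, 24, 24, 24, 24, 24
Δ²: 110, 134, 158, 182, 206, 230
Δ: 198, 308, 442, 600, 782, 988
s: 166, 364, 672, 1114, 1714, 2496

2496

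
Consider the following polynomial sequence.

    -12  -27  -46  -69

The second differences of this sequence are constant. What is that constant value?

-4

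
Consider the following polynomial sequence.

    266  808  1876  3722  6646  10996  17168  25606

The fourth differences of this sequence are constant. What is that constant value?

First differences: 542, 1068, 1846, 2924, 4350, 6172, 8438
Second differences: 526, 778, 1078, 1426, 1822, 2266
Third differences: 252, 300, 348, 396, 444
Fourth differences: 48, 48, 48, 48

48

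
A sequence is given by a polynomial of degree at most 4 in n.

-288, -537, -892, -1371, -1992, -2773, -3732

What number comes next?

-4887

Δ: -249  -355  -479  -621  -781  -959
Δ²: -106  -124  -142  -160  -178
Δ³: -18  -18  -18  -18
Constant third difference = -18, so extend:
-178 − 18 = -196;  -959 − 196 = -1155;  -3732 − 1155 = -4887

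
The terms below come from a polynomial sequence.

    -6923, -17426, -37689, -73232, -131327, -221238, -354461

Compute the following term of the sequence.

-544964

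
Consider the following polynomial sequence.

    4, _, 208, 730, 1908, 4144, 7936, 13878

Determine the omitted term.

36

Using the last 6 terms:
D1: 522, 1178, 2236, 3792, 5942
D2: 656, 1058, 1556, 2150
D3: 402, 498, 594
D4: 96, 96
Constant fourth difference = 96.
Extend backward: 402 − 96 = 306;  656 − 306 = 350;  522 − 350 = 172;  208 − 172 = 36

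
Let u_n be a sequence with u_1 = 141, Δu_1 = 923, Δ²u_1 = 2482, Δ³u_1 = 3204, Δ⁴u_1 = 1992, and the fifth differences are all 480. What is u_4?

Build the table forward from the leading diagonal:
Fifth differences: 480, 480, 480, 480
Fourth differences: 1992, 2472, 2952, 3432
Third differences: 3204, 5196, 7668, 10620
Second differences: 2482, 5686, 10882, 18550
First differences: 923, 3405, 9091, 19973
u: 141, 1064, 4469, 13560

13560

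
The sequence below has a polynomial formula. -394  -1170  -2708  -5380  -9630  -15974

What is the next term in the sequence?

First differences: -776  -1538  -2672  -4250  -6344
Second differences: -762  -1134  -1578  -2094
Third differences: -372  -444  -516
Fourth differences: -72  -72
The fourth differences are constant (-72).
-516 − 72 = -588;  -2094 − 588 = -2682;  -6344 − 2682 = -9026;  -15974 − 9026 = -25000

-25000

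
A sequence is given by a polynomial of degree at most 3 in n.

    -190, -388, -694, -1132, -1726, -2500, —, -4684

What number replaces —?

Using the first 6 terms:
D1: -198, -306, -438, -594, -774
D2: -108, -132, -156, -180
D3: -24, -24, -24
Constant third difference = -24.
Extend forward: -180 − 24 = -204;  -774 − 204 = -978;  -2500 − 978 = -3478

-3478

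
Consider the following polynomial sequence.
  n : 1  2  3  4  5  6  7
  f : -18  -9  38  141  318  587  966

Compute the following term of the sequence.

9  47  103  177  269  379
38  56  74  92  110
18  18  18  18
The third differences are constant (18).
110 + 18 = 128;  379 + 128 = 507;  966 + 507 = 1473

1473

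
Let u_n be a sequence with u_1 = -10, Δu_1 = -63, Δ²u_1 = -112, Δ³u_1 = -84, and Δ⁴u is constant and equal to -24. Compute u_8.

-6583

Build the table forward from the leading diagonal:
Δ⁴: -24, -24, -24, -24, -24, -24, -24, -24
Δ³: -84, -108, -132, -156, -180, -204, -228, -252
Δ²: -112, -196, -304, -436, -592, -772, -976, -1204
Δ: -63, -175, -371, -675, -1111, -1703, -2475, -3451
u: -10, -73, -248, -619, -1294, -2405, -4108, -6583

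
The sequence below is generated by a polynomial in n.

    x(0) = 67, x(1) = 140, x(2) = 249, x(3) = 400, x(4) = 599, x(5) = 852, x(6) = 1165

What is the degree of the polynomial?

First differences: 73, 109, 151, 199, 253, 313
Second differences: 36, 42, 48, 54, 60
Third differences: 6, 6, 6, 6
The third differences are constant, so the polynomial has degree 3.

3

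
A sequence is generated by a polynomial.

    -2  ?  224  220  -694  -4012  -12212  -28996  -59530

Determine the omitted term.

Using the last 7 terms:
-4, -914, -3318, -8200, -16784, -30534
-910, -2404, -4882, -8584, -13750
-1494, -2478, -3702, -5166
-984, -1224, -1464
-240, -240
Constant fifth difference = -240.
Extend backward: -984 + 240 = -744;  -1494 + 744 = -750;  -910 + 750 = -160;  -4 + 160 = 156;  224 − 156 = 68

68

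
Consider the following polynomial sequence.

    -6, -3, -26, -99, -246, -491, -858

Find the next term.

Δ: 3, -23, -73, -147, -245, -367
Δ²: -26, -50, -74, -98, -122
Δ³: -24, -24, -24, -24
Constant third difference = -24, so extend:
-122 − 24 = -146;  -367 − 146 = -513;  -858 − 513 = -1371

-1371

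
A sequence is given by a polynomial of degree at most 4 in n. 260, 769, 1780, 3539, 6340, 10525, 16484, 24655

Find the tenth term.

49625

D1: 509 , 1011 , 1759 , 2801 , 4185 , 5959 , 8171
D2: 502 , 748 , 1042 , 1384 , 1774 , 2212
D3: 246 , 294 , 342 , 390 , 438
D4: 48 , 48 , 48 , 48
The fourth differences are constant (48).
438 + 48 = 486;  2212 + 486 = 2698;  8171 + 2698 = 10869;  24655 + 10869 = 35524
486 + 48 = 534;  2698 + 534 = 3232;  10869 + 3232 = 14101;  35524 + 14101 = 49625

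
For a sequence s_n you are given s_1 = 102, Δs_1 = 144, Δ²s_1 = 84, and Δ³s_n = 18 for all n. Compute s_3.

474

Build the table forward from the leading diagonal:
Third differences: 18, 18, 18
Second differences: 84, 102, 120
First differences: 144, 228, 330
s: 102, 246, 474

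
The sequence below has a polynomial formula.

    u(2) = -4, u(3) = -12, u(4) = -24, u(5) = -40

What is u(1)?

0

D1: -8  -12  -16
D2: -4  -4
The second differences are constant at -4.
Work back: -8 + 4 = -4;  -4 + 4 = 0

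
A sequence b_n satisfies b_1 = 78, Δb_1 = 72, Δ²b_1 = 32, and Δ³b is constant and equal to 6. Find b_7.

1110

Build the table forward from the leading diagonal:
D3: 6  6  6  6  6  6  6
D2: 32  38  44  50  56  62  68
D1: 72  104  142  186  236  292  354
b: 78  150  254  396  582  818  1110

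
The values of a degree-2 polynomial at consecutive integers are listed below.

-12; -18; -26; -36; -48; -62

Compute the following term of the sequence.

-78

First differences: -6, -8, -10, -12, -14
Second differences: -2, -2, -2, -2
Constant second difference = -2, so extend:
-14 − 2 = -16;  -62 − 16 = -78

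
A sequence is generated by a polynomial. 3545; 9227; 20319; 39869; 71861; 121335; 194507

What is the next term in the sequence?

298889

5682, 11092, 19550, 31992, 49474, 73172
5410, 8458, 12442, 17482, 23698
3048, 3984, 5040, 6216
936, 1056, 1176
120, 120
The fifth differences are constant (120).
1176 + 120 = 1296;  6216 + 1296 = 7512;  23698 + 7512 = 31210;  73172 + 31210 = 104382;  194507 + 104382 = 298889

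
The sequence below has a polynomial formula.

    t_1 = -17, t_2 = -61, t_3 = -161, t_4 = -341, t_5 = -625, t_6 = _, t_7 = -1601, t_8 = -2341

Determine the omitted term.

Using the first 5 terms:
-44  -100  -180  -284
-56  -80  -104
-24  -24
Constant third difference = -24.
Extend forward: -104 − 24 = -128;  -284 − 128 = -412;  -625 − 412 = -1037

-1037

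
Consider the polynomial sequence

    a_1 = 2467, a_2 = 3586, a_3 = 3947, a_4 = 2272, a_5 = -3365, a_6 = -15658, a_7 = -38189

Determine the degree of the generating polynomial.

Δ: 1119, 361, -1675, -5637, -12293, -22531
Δ²: -758, -2036, -3962, -6656, -10238
Δ³: -1278, -1926, -2694, -3582
Δ⁴: -648, -768, -888
Δ⁵: -120, -120
The fifth differences are constant, so the polynomial has degree 5.

5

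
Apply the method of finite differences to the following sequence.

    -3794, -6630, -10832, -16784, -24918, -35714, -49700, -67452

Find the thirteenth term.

-236222

Δ: -2836, -4202, -5952, -8134, -10796, -13986, -17752
Δ²: -1366, -1750, -2182, -2662, -3190, -3766
Δ³: -384, -432, -480, -528, -576
Δ⁴: -48, -48, -48, -48
Fourth differences constant at -48.
-576 − 48 = -624;  -3766 − 624 = -4390;  -17752 − 4390 = -22142;  -67452 − 22142 = -89594
-624 − 48 = -672;  -4390 − 672 = -5062;  -22142 − 5062 = -27204;  -89594 − 27204 = -116798
-672 − 48 = -720;  -5062 − 720 = -5782;  -27204 − 5782 = -32986;  -116798 − 32986 = -149784
-720 − 48 = -768;  -5782 − 768 = -6550;  -32986 − 6550 = -39536;  -149784 − 39536 = -189320
-768 − 48 = -816;  -6550 − 816 = -7366;  -39536 − 7366 = -46902;  -189320 − 46902 = -236222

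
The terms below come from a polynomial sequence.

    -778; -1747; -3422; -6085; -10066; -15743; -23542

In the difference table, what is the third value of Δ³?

D1: -969, -1675, -2663, -3981, -5677, -7799
D2: -706, -988, -1318, -1696, -2122
D3: -282, -330, -378, -426
D4: -48, -48, -48

-378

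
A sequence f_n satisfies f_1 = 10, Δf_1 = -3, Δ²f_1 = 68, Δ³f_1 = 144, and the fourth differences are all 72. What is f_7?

Build the table forward from the leading diagonal:
D4: 72  72  72  72  72  72  72
D3: 144  216  288  360  432  504  576
D2: 68  212  428  716  1076  1508  2012
D1: -3  65  277  705  1421  2497  4005
f: 10  7  72  349  1054  2475  4972

4972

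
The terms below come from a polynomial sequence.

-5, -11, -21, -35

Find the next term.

-53

-6, -10, -14
-4, -4
Second differences constant at -4.
-14 − 4 = -18;  -35 − 18 = -53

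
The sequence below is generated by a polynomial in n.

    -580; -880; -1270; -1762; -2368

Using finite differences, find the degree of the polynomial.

-300, -390, -492, -606
-90, -102, -114
-12, -12
The third differences are constant, so the polynomial has degree 3.

3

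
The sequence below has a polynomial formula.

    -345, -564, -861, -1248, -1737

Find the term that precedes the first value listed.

-192

Δ: -219  -297  -387  -489
Δ²: -78  -90  -102
Δ³: -12  -12
The third differences are constant at -12.
Work back: -78 + 12 = -66;  -219 + 66 = -153;  -345 + 153 = -192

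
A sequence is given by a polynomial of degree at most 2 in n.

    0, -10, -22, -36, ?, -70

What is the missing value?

-52

Using the first 4 terms:
Δ: -10  -12  -14
Δ²: -2  -2
Constant second difference = -2.
Extend forward: -14 − 2 = -16;  -36 − 16 = -52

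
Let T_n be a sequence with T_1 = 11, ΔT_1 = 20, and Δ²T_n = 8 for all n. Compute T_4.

95

Build the table forward from the leading diagonal:
Second differences: 8  8  8  8
First differences: 20  28  36  44
T: 11  31  59  95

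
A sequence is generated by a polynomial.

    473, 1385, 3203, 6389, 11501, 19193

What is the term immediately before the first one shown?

101

D1: 912, 1818, 3186, 5112, 7692
D2: 906, 1368, 1926, 2580
D3: 462, 558, 654
D4: 96, 96
The fourth differences are constant at 96.
Work back: 462 − 96 = 366;  906 − 366 = 540;  912 − 540 = 372;  473 − 372 = 101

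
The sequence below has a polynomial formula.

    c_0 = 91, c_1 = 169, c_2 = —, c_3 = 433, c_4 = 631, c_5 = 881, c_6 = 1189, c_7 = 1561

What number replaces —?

Using the last 5 terms:
198, 250, 308, 372
52, 58, 64
6, 6
Constant third difference = 6.
Extend backward: 52 − 6 = 46;  198 − 46 = 152;  433 − 152 = 281

281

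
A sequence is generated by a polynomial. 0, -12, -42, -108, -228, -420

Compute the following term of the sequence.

-702

-12, -30, -66, -120, -192
-18, -36, -54, -72
-18, -18, -18
The third differences are constant (-18).
-72 − 18 = -90;  -192 − 90 = -282;  -420 − 282 = -702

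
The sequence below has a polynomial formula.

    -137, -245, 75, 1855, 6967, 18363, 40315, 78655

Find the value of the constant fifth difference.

First differences: -108, 320, 1780, 5112, 11396, 21952, 38340
Second differences: 428, 1460, 3332, 6284, 10556, 16388
Third differences: 1032, 1872, 2952, 4272, 5832
Fourth differences: 840, 1080, 1320, 1560
Fifth differences: 240, 240, 240

240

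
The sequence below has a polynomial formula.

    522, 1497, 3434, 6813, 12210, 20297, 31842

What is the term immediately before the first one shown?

Δ: 975, 1937, 3379, 5397, 8087, 11545
Δ²: 962, 1442, 2018, 2690, 3458
Δ³: 480, 576, 672, 768
Δ⁴: 96, 96, 96
The fourth differences are constant at 96.
Work back: 480 − 96 = 384;  962 − 384 = 578;  975 − 578 = 397;  522 − 397 = 125

125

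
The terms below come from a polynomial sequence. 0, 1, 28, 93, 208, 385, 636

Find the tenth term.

1953

First differences: 1  27  65  115  177  251
Second differences: 26  38  50  62  74
Third differences: 12  12  12  12
Third differences constant at 12.
74 + 12 = 86;  251 + 86 = 337;  636 + 337 = 973
86 + 12 = 98;  337 + 98 = 435;  973 + 435 = 1408
98 + 12 = 110;  435 + 110 = 545;  1408 + 545 = 1953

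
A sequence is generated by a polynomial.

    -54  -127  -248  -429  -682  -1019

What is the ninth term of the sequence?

D1: -73  -121  -181  -253  -337
D2: -48  -60  -72  -84
D3: -12  -12  -12
Third differences constant at -12.
-84 − 12 = -96;  -337 − 96 = -433;  -1019 − 433 = -1452
-96 − 12 = -108;  -433 − 108 = -541;  -1452 − 541 = -1993
-108 − 12 = -120;  -541 − 120 = -661;  -1993 − 661 = -2654

-2654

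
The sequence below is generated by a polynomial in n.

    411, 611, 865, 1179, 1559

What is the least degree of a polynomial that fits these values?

First differences: 200, 254, 314, 380
Second differences: 54, 60, 66
Third differences: 6, 6
The third differences are constant, so the polynomial has degree 3.

3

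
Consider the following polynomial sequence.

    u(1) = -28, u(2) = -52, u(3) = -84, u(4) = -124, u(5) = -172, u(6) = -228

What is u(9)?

Δ: -24, -32, -40, -48, -56
Δ²: -8, -8, -8, -8
Constant second difference = -8, so extend:
-56 − 8 = -64;  -228 − 64 = -292
-64 − 8 = -72;  -292 − 72 = -364
-72 − 8 = -80;  -364 − 80 = -444

-444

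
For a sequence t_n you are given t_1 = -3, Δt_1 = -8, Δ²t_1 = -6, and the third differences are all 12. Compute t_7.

Build the table forward from the leading diagonal:
Δ³: 12  12  12  12  12  12  12
Δ²: -6  6  18  30  42  54  66
Δ: -8  -14  -8  10  40  82  136
t: -3  -11  -25  -33  -23  17  99

99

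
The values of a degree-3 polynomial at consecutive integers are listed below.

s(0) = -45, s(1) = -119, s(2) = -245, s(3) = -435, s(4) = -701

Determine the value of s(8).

-2765

First differences: -74  -126  -190  -266
Second differences: -52  -64  -76
Third differences: -12  -12
Constant third difference = -12, so extend:
-76 − 12 = -88;  -266 − 88 = -354;  -701 − 354 = -1055
-88 − 12 = -100;  -354 − 100 = -454;  -1055 − 454 = -1509
-100 − 12 = -112;  -454 − 112 = -566;  -1509 − 566 = -2075
-112 − 12 = -124;  -566 − 124 = -690;  -2075 − 690 = -2765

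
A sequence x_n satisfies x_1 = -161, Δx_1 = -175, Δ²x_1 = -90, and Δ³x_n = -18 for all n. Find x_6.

Build the table forward from the leading diagonal:
Third differences: -18, -18, -18, -18, -18, -18
Second differences: -90, -108, -126, -144, -162, -180
First differences: -175, -265, -373, -499, -643, -805
x: -161, -336, -601, -974, -1473, -2116

-2116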